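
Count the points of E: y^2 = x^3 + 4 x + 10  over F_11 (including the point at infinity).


For each x in F_11, count y with y^2 = x^3 + 4 x + 10 mod 11:
  x = 1: RHS = 4, y in [2, 9]  -> 2 point(s)
  x = 2: RHS = 4, y in [2, 9]  -> 2 point(s)
  x = 3: RHS = 5, y in [4, 7]  -> 2 point(s)
  x = 5: RHS = 1, y in [1, 10]  -> 2 point(s)
  x = 8: RHS = 4, y in [2, 9]  -> 2 point(s)
  x = 9: RHS = 5, y in [4, 7]  -> 2 point(s)
  x = 10: RHS = 5, y in [4, 7]  -> 2 point(s)
Affine points: 14. Add the point at infinity: total = 15.

#E(F_11) = 15


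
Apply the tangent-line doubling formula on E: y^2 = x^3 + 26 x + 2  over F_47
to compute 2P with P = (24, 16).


Doubling: s = (3 x1^2 + a) / (2 y1)
s = (3*24^2 + 26) / (2*16) mod 47 = 46
x3 = s^2 - 2 x1 mod 47 = 46^2 - 2*24 = 0
y3 = s (x1 - x3) - y1 mod 47 = 46 * (24 - 0) - 16 = 7

2P = (0, 7)


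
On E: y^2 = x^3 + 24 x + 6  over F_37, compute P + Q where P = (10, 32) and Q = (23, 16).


P != Q, so use the chord formula.
s = (y2 - y1) / (x2 - x1) = (21) / (13) mod 37 = 13
x3 = s^2 - x1 - x2 mod 37 = 13^2 - 10 - 23 = 25
y3 = s (x1 - x3) - y1 mod 37 = 13 * (10 - 25) - 32 = 32

P + Q = (25, 32)


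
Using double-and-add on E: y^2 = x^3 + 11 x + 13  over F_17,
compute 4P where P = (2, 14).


k = 4 = 100_2 (binary, LSB first: 001)
Double-and-add from P = (2, 14):
  bit 0 = 0: acc unchanged = O
  bit 1 = 0: acc unchanged = O
  bit 2 = 1: acc = O + (7, 12) = (7, 12)

4P = (7, 12)


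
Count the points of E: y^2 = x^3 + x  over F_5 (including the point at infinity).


For each x in F_5, count y with y^2 = x^3 + 1 x + 0 mod 5:
  x = 0: RHS = 0, y in [0]  -> 1 point(s)
  x = 2: RHS = 0, y in [0]  -> 1 point(s)
  x = 3: RHS = 0, y in [0]  -> 1 point(s)
Affine points: 3. Add the point at infinity: total = 4.

#E(F_5) = 4


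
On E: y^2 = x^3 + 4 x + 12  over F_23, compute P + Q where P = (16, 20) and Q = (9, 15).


P != Q, so use the chord formula.
s = (y2 - y1) / (x2 - x1) = (18) / (16) mod 23 = 4
x3 = s^2 - x1 - x2 mod 23 = 4^2 - 16 - 9 = 14
y3 = s (x1 - x3) - y1 mod 23 = 4 * (16 - 14) - 20 = 11

P + Q = (14, 11)


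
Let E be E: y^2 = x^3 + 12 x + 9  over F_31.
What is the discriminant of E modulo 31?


4 a^3 + 27 b^2 = 4*12^3 + 27*9^2 = 6912 + 2187 = 9099
Delta = -16 * (9099) = -145584
Delta mod 31 = 23

Delta = 23 (mod 31)


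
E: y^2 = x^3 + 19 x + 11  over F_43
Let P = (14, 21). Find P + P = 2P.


Doubling: s = (3 x1^2 + a) / (2 y1)
s = (3*14^2 + 19) / (2*21) mod 43 = 38
x3 = s^2 - 2 x1 mod 43 = 38^2 - 2*14 = 40
y3 = s (x1 - x3) - y1 mod 43 = 38 * (14 - 40) - 21 = 23

2P = (40, 23)


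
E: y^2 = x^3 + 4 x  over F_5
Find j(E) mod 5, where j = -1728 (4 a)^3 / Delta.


Delta = -16(4 a^3 + 27 b^2) mod 5 = 4
-1728 * (4 a)^3 = -1728 * (4*4)^3 mod 5 = 2
j = 2 * 4^(-1) mod 5 = 3

j = 3 (mod 5)


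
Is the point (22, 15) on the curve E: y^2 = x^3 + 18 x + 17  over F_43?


Check whether y^2 = x^3 + 18 x + 17 (mod 43) for (x, y) = (22, 15).
LHS: y^2 = 15^2 mod 43 = 10
RHS: x^3 + 18 x + 17 = 22^3 + 18*22 + 17 mod 43 = 10
LHS = RHS

Yes, on the curve


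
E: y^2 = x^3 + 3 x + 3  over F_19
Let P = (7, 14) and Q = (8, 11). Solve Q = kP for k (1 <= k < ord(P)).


Enumerate multiples of P until we hit Q = (8, 11):
  1P = (7, 14)
  2P = (2, 6)
  3P = (8, 11)
Match found at i = 3.

k = 3


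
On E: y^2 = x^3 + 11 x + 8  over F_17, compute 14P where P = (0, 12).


k = 14 = 1110_2 (binary, LSB first: 0111)
Double-and-add from P = (0, 12):
  bit 0 = 0: acc unchanged = O
  bit 1 = 1: acc = O + (16, 9) = (16, 9)
  bit 2 = 1: acc = (16, 9) + (11, 10) = (5, 16)
  bit 3 = 1: acc = (5, 16) + (12, 7) = (2, 2)

14P = (2, 2)


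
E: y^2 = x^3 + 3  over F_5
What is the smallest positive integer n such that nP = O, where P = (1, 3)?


Compute successive multiples of P until we hit O:
  1P = (1, 3)
  2P = (2, 4)
  3P = (3, 0)
  4P = (2, 1)
  5P = (1, 2)
  6P = O

ord(P) = 6


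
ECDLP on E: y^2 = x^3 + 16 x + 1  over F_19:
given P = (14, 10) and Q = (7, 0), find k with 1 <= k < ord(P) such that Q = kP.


Enumerate multiples of P until we hit Q = (7, 0):
  1P = (14, 10)
  2P = (7, 0)
Match found at i = 2.

k = 2


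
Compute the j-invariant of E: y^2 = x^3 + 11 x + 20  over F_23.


Delta = -16(4 a^3 + 27 b^2) mod 23 = 7
-1728 * (4 a)^3 = -1728 * (4*11)^3 mod 23 = 1
j = 1 * 7^(-1) mod 23 = 10

j = 10 (mod 23)


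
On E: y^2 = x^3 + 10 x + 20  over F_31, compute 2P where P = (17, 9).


Doubling: s = (3 x1^2 + a) / (2 y1)
s = (3*17^2 + 10) / (2*9) mod 31 = 16
x3 = s^2 - 2 x1 mod 31 = 16^2 - 2*17 = 5
y3 = s (x1 - x3) - y1 mod 31 = 16 * (17 - 5) - 9 = 28

2P = (5, 28)


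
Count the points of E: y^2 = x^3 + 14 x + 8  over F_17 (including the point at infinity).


For each x in F_17, count y with y^2 = x^3 + 14 x + 8 mod 17:
  x = 0: RHS = 8, y in [5, 12]  -> 2 point(s)
  x = 3: RHS = 9, y in [3, 14]  -> 2 point(s)
  x = 4: RHS = 9, y in [3, 14]  -> 2 point(s)
  x = 5: RHS = 16, y in [4, 13]  -> 2 point(s)
  x = 6: RHS = 2, y in [6, 11]  -> 2 point(s)
  x = 9: RHS = 13, y in [8, 9]  -> 2 point(s)
  x = 10: RHS = 9, y in [3, 14]  -> 2 point(s)
  x = 12: RHS = 0, y in [0]  -> 1 point(s)
Affine points: 15. Add the point at infinity: total = 16.

#E(F_17) = 16


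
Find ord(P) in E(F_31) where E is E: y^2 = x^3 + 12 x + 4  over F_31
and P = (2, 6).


Compute successive multiples of P until we hit O:
  1P = (2, 6)
  2P = (0, 29)
  3P = (14, 8)
  4P = (9, 29)
  5P = (27, 27)
  6P = (22, 2)
  7P = (12, 27)
  8P = (18, 10)
  ... (continuing to 36P)
  36P = O

ord(P) = 36


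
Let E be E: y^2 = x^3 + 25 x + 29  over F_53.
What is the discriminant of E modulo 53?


4 a^3 + 27 b^2 = 4*25^3 + 27*29^2 = 62500 + 22707 = 85207
Delta = -16 * (85207) = -1363312
Delta mod 53 = 7

Delta = 7 (mod 53)


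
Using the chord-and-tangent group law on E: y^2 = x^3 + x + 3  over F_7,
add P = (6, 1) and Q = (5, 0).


P != Q, so use the chord formula.
s = (y2 - y1) / (x2 - x1) = (6) / (6) mod 7 = 1
x3 = s^2 - x1 - x2 mod 7 = 1^2 - 6 - 5 = 4
y3 = s (x1 - x3) - y1 mod 7 = 1 * (6 - 4) - 1 = 1

P + Q = (4, 1)


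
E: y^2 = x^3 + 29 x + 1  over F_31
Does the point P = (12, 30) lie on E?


Check whether y^2 = x^3 + 29 x + 1 (mod 31) for (x, y) = (12, 30).
LHS: y^2 = 30^2 mod 31 = 1
RHS: x^3 + 29 x + 1 = 12^3 + 29*12 + 1 mod 31 = 0
LHS != RHS

No, not on the curve


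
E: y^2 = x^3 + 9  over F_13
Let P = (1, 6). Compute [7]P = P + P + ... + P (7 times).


k = 7 = 111_2 (binary, LSB first: 111)
Double-and-add from P = (1, 6):
  bit 0 = 1: acc = O + (1, 6) = (1, 6)
  bit 1 = 1: acc = (1, 6) + (7, 12) = (6, 2)
  bit 2 = 1: acc = (6, 2) + (3, 6) = (0, 3)

7P = (0, 3)


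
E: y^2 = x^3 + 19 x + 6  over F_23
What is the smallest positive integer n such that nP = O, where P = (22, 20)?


Compute successive multiples of P until we hit O:
  1P = (22, 20)
  2P = (18, 19)
  3P = (19, 21)
  4P = (0, 11)
  5P = (13, 14)
  6P = (14, 16)
  7P = (16, 6)
  8P = (16, 17)
  ... (continuing to 15P)
  15P = O

ord(P) = 15


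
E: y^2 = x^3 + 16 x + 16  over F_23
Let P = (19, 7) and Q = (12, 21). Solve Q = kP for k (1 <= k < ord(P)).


Enumerate multiples of P until we hit Q = (12, 21):
  1P = (19, 7)
  2P = (12, 2)
  3P = (8, 14)
  4P = (8, 9)
  5P = (12, 21)
Match found at i = 5.

k = 5


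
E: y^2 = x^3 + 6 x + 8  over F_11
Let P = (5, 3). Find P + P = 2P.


Doubling: s = (3 x1^2 + a) / (2 y1)
s = (3*5^2 + 6) / (2*3) mod 11 = 8
x3 = s^2 - 2 x1 mod 11 = 8^2 - 2*5 = 10
y3 = s (x1 - x3) - y1 mod 11 = 8 * (5 - 10) - 3 = 1

2P = (10, 1)


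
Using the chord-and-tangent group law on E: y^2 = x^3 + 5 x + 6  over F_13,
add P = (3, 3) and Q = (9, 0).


P != Q, so use the chord formula.
s = (y2 - y1) / (x2 - x1) = (10) / (6) mod 13 = 6
x3 = s^2 - x1 - x2 mod 13 = 6^2 - 3 - 9 = 11
y3 = s (x1 - x3) - y1 mod 13 = 6 * (3 - 11) - 3 = 1

P + Q = (11, 1)


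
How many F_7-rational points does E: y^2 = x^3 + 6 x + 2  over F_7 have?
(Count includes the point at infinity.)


For each x in F_7, count y with y^2 = x^3 + 6 x + 2 mod 7:
  x = 0: RHS = 2, y in [3, 4]  -> 2 point(s)
  x = 1: RHS = 2, y in [3, 4]  -> 2 point(s)
  x = 2: RHS = 1, y in [1, 6]  -> 2 point(s)
  x = 6: RHS = 2, y in [3, 4]  -> 2 point(s)
Affine points: 8. Add the point at infinity: total = 9.

#E(F_7) = 9


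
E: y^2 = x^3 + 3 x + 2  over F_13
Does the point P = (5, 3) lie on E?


Check whether y^2 = x^3 + 3 x + 2 (mod 13) for (x, y) = (5, 3).
LHS: y^2 = 3^2 mod 13 = 9
RHS: x^3 + 3 x + 2 = 5^3 + 3*5 + 2 mod 13 = 12
LHS != RHS

No, not on the curve


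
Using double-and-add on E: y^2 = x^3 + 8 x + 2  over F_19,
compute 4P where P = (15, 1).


k = 4 = 100_2 (binary, LSB first: 001)
Double-and-add from P = (15, 1):
  bit 0 = 0: acc unchanged = O
  bit 1 = 0: acc unchanged = O
  bit 2 = 1: acc = O + (17, 4) = (17, 4)

4P = (17, 4)


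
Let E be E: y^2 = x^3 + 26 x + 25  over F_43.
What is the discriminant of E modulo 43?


4 a^3 + 27 b^2 = 4*26^3 + 27*25^2 = 70304 + 16875 = 87179
Delta = -16 * (87179) = -1394864
Delta mod 43 = 13

Delta = 13 (mod 43)


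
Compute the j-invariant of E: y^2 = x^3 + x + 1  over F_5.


Delta = -16(4 a^3 + 27 b^2) mod 5 = 4
-1728 * (4 a)^3 = -1728 * (4*1)^3 mod 5 = 3
j = 3 * 4^(-1) mod 5 = 2

j = 2 (mod 5)


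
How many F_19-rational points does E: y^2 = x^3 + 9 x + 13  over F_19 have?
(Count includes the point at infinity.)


For each x in F_19, count y with y^2 = x^3 + 9 x + 13 mod 19:
  x = 1: RHS = 4, y in [2, 17]  -> 2 point(s)
  x = 2: RHS = 1, y in [1, 18]  -> 2 point(s)
  x = 6: RHS = 17, y in [6, 13]  -> 2 point(s)
  x = 7: RHS = 1, y in [1, 18]  -> 2 point(s)
  x = 9: RHS = 6, y in [5, 14]  -> 2 point(s)
  x = 10: RHS = 1, y in [1, 18]  -> 2 point(s)
  x = 12: RHS = 6, y in [5, 14]  -> 2 point(s)
  x = 13: RHS = 9, y in [3, 16]  -> 2 point(s)
  x = 16: RHS = 16, y in [4, 15]  -> 2 point(s)
  x = 17: RHS = 6, y in [5, 14]  -> 2 point(s)
Affine points: 20. Add the point at infinity: total = 21.

#E(F_19) = 21


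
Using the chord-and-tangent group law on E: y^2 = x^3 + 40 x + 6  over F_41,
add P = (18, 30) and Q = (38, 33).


P != Q, so use the chord formula.
s = (y2 - y1) / (x2 - x1) = (3) / (20) mod 41 = 35
x3 = s^2 - x1 - x2 mod 41 = 35^2 - 18 - 38 = 21
y3 = s (x1 - x3) - y1 mod 41 = 35 * (18 - 21) - 30 = 29

P + Q = (21, 29)


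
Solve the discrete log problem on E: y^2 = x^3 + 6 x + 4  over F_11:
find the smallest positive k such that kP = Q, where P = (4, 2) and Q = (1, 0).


Enumerate multiples of P until we hit Q = (1, 0):
  1P = (4, 2)
  2P = (1, 0)
Match found at i = 2.

k = 2


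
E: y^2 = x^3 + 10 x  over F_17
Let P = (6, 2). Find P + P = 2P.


Doubling: s = (3 x1^2 + a) / (2 y1)
s = (3*6^2 + 10) / (2*2) mod 17 = 4
x3 = s^2 - 2 x1 mod 17 = 4^2 - 2*6 = 4
y3 = s (x1 - x3) - y1 mod 17 = 4 * (6 - 4) - 2 = 6

2P = (4, 6)


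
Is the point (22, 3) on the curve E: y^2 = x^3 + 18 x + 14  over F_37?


Check whether y^2 = x^3 + 18 x + 14 (mod 37) for (x, y) = (22, 3).
LHS: y^2 = 3^2 mod 37 = 9
RHS: x^3 + 18 x + 14 = 22^3 + 18*22 + 14 mod 37 = 32
LHS != RHS

No, not on the curve


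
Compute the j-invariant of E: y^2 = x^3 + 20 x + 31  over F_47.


Delta = -16(4 a^3 + 27 b^2) mod 47 = 17
-1728 * (4 a)^3 = -1728 * (4*20)^3 mod 47 = 37
j = 37 * 17^(-1) mod 47 = 16

j = 16 (mod 47)


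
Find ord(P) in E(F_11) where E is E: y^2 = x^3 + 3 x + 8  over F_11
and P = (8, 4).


Compute successive multiples of P until we hit O:
  1P = (8, 4)
  2P = (7, 8)
  3P = (1, 1)
  4P = (6, 0)
  5P = (1, 10)
  6P = (7, 3)
  7P = (8, 7)
  8P = O

ord(P) = 8


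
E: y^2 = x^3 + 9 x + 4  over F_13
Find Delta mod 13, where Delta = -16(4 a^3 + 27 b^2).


4 a^3 + 27 b^2 = 4*9^3 + 27*4^2 = 2916 + 432 = 3348
Delta = -16 * (3348) = -53568
Delta mod 13 = 5

Delta = 5 (mod 13)


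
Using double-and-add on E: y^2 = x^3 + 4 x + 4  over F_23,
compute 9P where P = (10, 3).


k = 9 = 1001_2 (binary, LSB first: 1001)
Double-and-add from P = (10, 3):
  bit 0 = 1: acc = O + (10, 3) = (10, 3)
  bit 1 = 0: acc unchanged = (10, 3)
  bit 2 = 0: acc unchanged = (10, 3)
  bit 3 = 1: acc = (10, 3) + (19, 19) = (0, 2)

9P = (0, 2)


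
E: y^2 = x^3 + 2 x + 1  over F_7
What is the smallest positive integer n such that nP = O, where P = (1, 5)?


Compute successive multiples of P until we hit O:
  1P = (1, 5)
  2P = (0, 6)
  3P = (0, 1)
  4P = (1, 2)
  5P = O

ord(P) = 5


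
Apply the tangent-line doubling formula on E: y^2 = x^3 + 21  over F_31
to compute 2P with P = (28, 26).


Doubling: s = (3 x1^2 + a) / (2 y1)
s = (3*28^2 + 0) / (2*26) mod 31 = 19
x3 = s^2 - 2 x1 mod 31 = 19^2 - 2*28 = 26
y3 = s (x1 - x3) - y1 mod 31 = 19 * (28 - 26) - 26 = 12

2P = (26, 12)


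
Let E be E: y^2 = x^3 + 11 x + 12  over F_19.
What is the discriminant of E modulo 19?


4 a^3 + 27 b^2 = 4*11^3 + 27*12^2 = 5324 + 3888 = 9212
Delta = -16 * (9212) = -147392
Delta mod 19 = 10

Delta = 10 (mod 19)


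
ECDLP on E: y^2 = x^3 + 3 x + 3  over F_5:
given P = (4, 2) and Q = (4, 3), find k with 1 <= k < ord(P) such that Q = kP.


Enumerate multiples of P until we hit Q = (4, 3):
  1P = (4, 2)
  2P = (3, 2)
  3P = (3, 3)
  4P = (4, 3)
Match found at i = 4.

k = 4


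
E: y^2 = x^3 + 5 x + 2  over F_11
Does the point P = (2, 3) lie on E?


Check whether y^2 = x^3 + 5 x + 2 (mod 11) for (x, y) = (2, 3).
LHS: y^2 = 3^2 mod 11 = 9
RHS: x^3 + 5 x + 2 = 2^3 + 5*2 + 2 mod 11 = 9
LHS = RHS

Yes, on the curve


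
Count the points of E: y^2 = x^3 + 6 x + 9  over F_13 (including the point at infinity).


For each x in F_13, count y with y^2 = x^3 + 6 x + 9 mod 13:
  x = 0: RHS = 9, y in [3, 10]  -> 2 point(s)
  x = 1: RHS = 3, y in [4, 9]  -> 2 point(s)
  x = 2: RHS = 3, y in [4, 9]  -> 2 point(s)
  x = 6: RHS = 1, y in [1, 12]  -> 2 point(s)
  x = 7: RHS = 4, y in [2, 11]  -> 2 point(s)
  x = 8: RHS = 10, y in [6, 7]  -> 2 point(s)
  x = 9: RHS = 12, y in [5, 8]  -> 2 point(s)
  x = 10: RHS = 3, y in [4, 9]  -> 2 point(s)
Affine points: 16. Add the point at infinity: total = 17.

#E(F_13) = 17


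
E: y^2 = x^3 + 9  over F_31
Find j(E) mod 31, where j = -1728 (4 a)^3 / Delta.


Delta = -16(4 a^3 + 27 b^2) mod 31 = 7
-1728 * (4 a)^3 = -1728 * (4*0)^3 mod 31 = 0
j = 0 * 7^(-1) mod 31 = 0

j = 0 (mod 31)


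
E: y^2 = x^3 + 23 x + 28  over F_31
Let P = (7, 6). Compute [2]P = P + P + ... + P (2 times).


k = 2 = 10_2 (binary, LSB first: 01)
Double-and-add from P = (7, 6):
  bit 0 = 0: acc unchanged = O
  bit 1 = 1: acc = O + (5, 12) = (5, 12)

2P = (5, 12)


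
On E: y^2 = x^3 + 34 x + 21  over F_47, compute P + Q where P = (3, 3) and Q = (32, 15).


P != Q, so use the chord formula.
s = (y2 - y1) / (x2 - x1) = (12) / (29) mod 47 = 15
x3 = s^2 - x1 - x2 mod 47 = 15^2 - 3 - 32 = 2
y3 = s (x1 - x3) - y1 mod 47 = 15 * (3 - 2) - 3 = 12

P + Q = (2, 12)


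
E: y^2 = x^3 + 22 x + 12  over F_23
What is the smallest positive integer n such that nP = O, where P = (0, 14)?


Compute successive multiples of P until we hit O:
  1P = (0, 14)
  2P = (12, 16)
  3P = (4, 16)
  4P = (2, 8)
  5P = (7, 7)
  6P = (17, 3)
  7P = (10, 6)
  8P = (21, 12)
  ... (continuing to 23P)
  23P = O

ord(P) = 23


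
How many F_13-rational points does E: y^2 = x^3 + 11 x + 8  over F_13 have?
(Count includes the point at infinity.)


For each x in F_13, count y with y^2 = x^3 + 11 x + 8 mod 13:
  x = 2: RHS = 12, y in [5, 8]  -> 2 point(s)
  x = 3: RHS = 3, y in [4, 9]  -> 2 point(s)
  x = 4: RHS = 12, y in [5, 8]  -> 2 point(s)
  x = 6: RHS = 4, y in [2, 11]  -> 2 point(s)
  x = 7: RHS = 12, y in [5, 8]  -> 2 point(s)
  x = 8: RHS = 10, y in [6, 7]  -> 2 point(s)
  x = 9: RHS = 4, y in [2, 11]  -> 2 point(s)
  x = 10: RHS = 0, y in [0]  -> 1 point(s)
  x = 11: RHS = 4, y in [2, 11]  -> 2 point(s)
  x = 12: RHS = 9, y in [3, 10]  -> 2 point(s)
Affine points: 19. Add the point at infinity: total = 20.

#E(F_13) = 20


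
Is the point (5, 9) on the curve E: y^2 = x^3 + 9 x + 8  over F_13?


Check whether y^2 = x^3 + 9 x + 8 (mod 13) for (x, y) = (5, 9).
LHS: y^2 = 9^2 mod 13 = 3
RHS: x^3 + 9 x + 8 = 5^3 + 9*5 + 8 mod 13 = 9
LHS != RHS

No, not on the curve


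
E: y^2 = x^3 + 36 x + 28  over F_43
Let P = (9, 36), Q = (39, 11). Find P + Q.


P != Q, so use the chord formula.
s = (y2 - y1) / (x2 - x1) = (18) / (30) mod 43 = 35
x3 = s^2 - x1 - x2 mod 43 = 35^2 - 9 - 39 = 16
y3 = s (x1 - x3) - y1 mod 43 = 35 * (9 - 16) - 36 = 20

P + Q = (16, 20)


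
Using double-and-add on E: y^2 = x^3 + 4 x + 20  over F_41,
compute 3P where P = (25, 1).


k = 3 = 11_2 (binary, LSB first: 11)
Double-and-add from P = (25, 1):
  bit 0 = 1: acc = O + (25, 1) = (25, 1)
  bit 1 = 1: acc = (25, 1) + (34, 10) = (24, 0)

3P = (24, 0)


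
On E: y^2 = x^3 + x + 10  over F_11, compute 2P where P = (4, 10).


Doubling: s = (3 x1^2 + a) / (2 y1)
s = (3*4^2 + 1) / (2*10) mod 11 = 3
x3 = s^2 - 2 x1 mod 11 = 3^2 - 2*4 = 1
y3 = s (x1 - x3) - y1 mod 11 = 3 * (4 - 1) - 10 = 10

2P = (1, 10)


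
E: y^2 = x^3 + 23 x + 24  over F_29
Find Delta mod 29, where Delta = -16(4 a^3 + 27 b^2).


4 a^3 + 27 b^2 = 4*23^3 + 27*24^2 = 48668 + 15552 = 64220
Delta = -16 * (64220) = -1027520
Delta mod 29 = 8

Delta = 8 (mod 29)


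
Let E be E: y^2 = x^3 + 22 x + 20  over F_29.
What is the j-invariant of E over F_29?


Delta = -16(4 a^3 + 27 b^2) mod 29 = 10
-1728 * (4 a)^3 = -1728 * (4*22)^3 mod 29 = 12
j = 12 * 10^(-1) mod 29 = 7

j = 7 (mod 29)


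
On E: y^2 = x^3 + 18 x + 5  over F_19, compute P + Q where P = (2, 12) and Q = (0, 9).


P != Q, so use the chord formula.
s = (y2 - y1) / (x2 - x1) = (16) / (17) mod 19 = 11
x3 = s^2 - x1 - x2 mod 19 = 11^2 - 2 - 0 = 5
y3 = s (x1 - x3) - y1 mod 19 = 11 * (2 - 5) - 12 = 12

P + Q = (5, 12)


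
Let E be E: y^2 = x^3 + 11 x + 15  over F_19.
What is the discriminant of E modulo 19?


4 a^3 + 27 b^2 = 4*11^3 + 27*15^2 = 5324 + 6075 = 11399
Delta = -16 * (11399) = -182384
Delta mod 19 = 16

Delta = 16 (mod 19)


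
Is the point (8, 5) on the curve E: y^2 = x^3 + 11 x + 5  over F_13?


Check whether y^2 = x^3 + 11 x + 5 (mod 13) for (x, y) = (8, 5).
LHS: y^2 = 5^2 mod 13 = 12
RHS: x^3 + 11 x + 5 = 8^3 + 11*8 + 5 mod 13 = 7
LHS != RHS

No, not on the curve


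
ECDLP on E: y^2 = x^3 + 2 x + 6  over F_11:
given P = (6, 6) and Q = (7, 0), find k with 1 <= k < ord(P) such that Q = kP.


Enumerate multiples of P until we hit Q = (7, 0):
  1P = (6, 6)
  2P = (10, 5)
  3P = (4, 10)
  4P = (5, 3)
  5P = (9, 7)
  6P = (1, 3)
  7P = (7, 0)
Match found at i = 7.

k = 7


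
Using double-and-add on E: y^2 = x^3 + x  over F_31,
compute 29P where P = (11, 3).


k = 29 = 11101_2 (binary, LSB first: 10111)
Double-and-add from P = (11, 3):
  bit 0 = 1: acc = O + (11, 3) = (11, 3)
  bit 1 = 0: acc unchanged = (11, 3)
  bit 2 = 1: acc = (11, 3) + (16, 19) = (13, 3)
  bit 3 = 1: acc = (13, 3) + (1, 8) = (26, 5)
  bit 4 = 1: acc = (26, 5) + (0, 0) = (6, 6)

29P = (6, 6)


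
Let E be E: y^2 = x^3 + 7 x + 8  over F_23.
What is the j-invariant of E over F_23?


Delta = -16(4 a^3 + 27 b^2) mod 23 = 11
-1728 * (4 a)^3 = -1728 * (4*7)^3 mod 23 = 16
j = 16 * 11^(-1) mod 23 = 14

j = 14 (mod 23)


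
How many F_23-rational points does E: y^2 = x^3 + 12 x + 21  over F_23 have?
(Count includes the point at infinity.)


For each x in F_23, count y with y^2 = x^3 + 12 x + 21 mod 23:
  x = 4: RHS = 18, y in [8, 15]  -> 2 point(s)
  x = 8: RHS = 8, y in [10, 13]  -> 2 point(s)
  x = 11: RHS = 12, y in [9, 14]  -> 2 point(s)
  x = 14: RHS = 12, y in [9, 14]  -> 2 point(s)
  x = 16: RHS = 8, y in [10, 13]  -> 2 point(s)
  x = 17: RHS = 9, y in [3, 20]  -> 2 point(s)
  x = 19: RHS = 1, y in [1, 22]  -> 2 point(s)
  x = 20: RHS = 4, y in [2, 21]  -> 2 point(s)
  x = 21: RHS = 12, y in [9, 14]  -> 2 point(s)
  x = 22: RHS = 8, y in [10, 13]  -> 2 point(s)
Affine points: 20. Add the point at infinity: total = 21.

#E(F_23) = 21


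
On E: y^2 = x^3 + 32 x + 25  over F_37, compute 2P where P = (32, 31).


Doubling: s = (3 x1^2 + a) / (2 y1)
s = (3*32^2 + 32) / (2*31) mod 37 = 25
x3 = s^2 - 2 x1 mod 37 = 25^2 - 2*32 = 6
y3 = s (x1 - x3) - y1 mod 37 = 25 * (32 - 6) - 31 = 27

2P = (6, 27)


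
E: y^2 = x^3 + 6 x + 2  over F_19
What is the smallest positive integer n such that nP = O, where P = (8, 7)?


Compute successive multiples of P until we hit O:
  1P = (8, 7)
  2P = (1, 16)
  3P = (7, 8)
  4P = (5, 9)
  5P = (17, 18)
  6P = (3, 16)
  7P = (12, 4)
  8P = (15, 3)
  ... (continuing to 25P)
  25P = O

ord(P) = 25


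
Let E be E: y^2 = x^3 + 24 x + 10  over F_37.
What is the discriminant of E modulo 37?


4 a^3 + 27 b^2 = 4*24^3 + 27*10^2 = 55296 + 2700 = 57996
Delta = -16 * (57996) = -927936
Delta mod 37 = 24

Delta = 24 (mod 37)


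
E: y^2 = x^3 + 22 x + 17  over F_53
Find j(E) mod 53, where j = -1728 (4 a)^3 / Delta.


Delta = -16(4 a^3 + 27 b^2) mod 53 = 22
-1728 * (4 a)^3 = -1728 * (4*22)^3 mod 53 = 11
j = 11 * 22^(-1) mod 53 = 27

j = 27 (mod 53)


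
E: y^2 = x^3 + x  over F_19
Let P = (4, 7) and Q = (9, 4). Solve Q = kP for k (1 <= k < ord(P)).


Enumerate multiples of P until we hit Q = (9, 4):
  1P = (4, 7)
  2P = (9, 4)
Match found at i = 2.

k = 2


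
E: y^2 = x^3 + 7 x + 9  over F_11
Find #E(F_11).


For each x in F_11, count y with y^2 = x^3 + 7 x + 9 mod 11:
  x = 0: RHS = 9, y in [3, 8]  -> 2 point(s)
  x = 2: RHS = 9, y in [3, 8]  -> 2 point(s)
  x = 5: RHS = 4, y in [2, 9]  -> 2 point(s)
  x = 6: RHS = 3, y in [5, 6]  -> 2 point(s)
  x = 7: RHS = 5, y in [4, 7]  -> 2 point(s)
  x = 8: RHS = 5, y in [4, 7]  -> 2 point(s)
  x = 9: RHS = 9, y in [3, 8]  -> 2 point(s)
  x = 10: RHS = 1, y in [1, 10]  -> 2 point(s)
Affine points: 16. Add the point at infinity: total = 17.

#E(F_11) = 17


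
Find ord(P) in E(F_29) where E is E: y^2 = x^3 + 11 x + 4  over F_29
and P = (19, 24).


Compute successive multiples of P until we hit O:
  1P = (19, 24)
  2P = (16, 19)
  3P = (0, 27)
  4P = (4, 24)
  5P = (6, 5)
  6P = (13, 16)
  7P = (2, 18)
  8P = (1, 25)
  ... (continuing to 30P)
  30P = O

ord(P) = 30


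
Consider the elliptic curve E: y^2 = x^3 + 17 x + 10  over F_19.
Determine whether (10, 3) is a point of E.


Check whether y^2 = x^3 + 17 x + 10 (mod 19) for (x, y) = (10, 3).
LHS: y^2 = 3^2 mod 19 = 9
RHS: x^3 + 17 x + 10 = 10^3 + 17*10 + 10 mod 19 = 2
LHS != RHS

No, not on the curve


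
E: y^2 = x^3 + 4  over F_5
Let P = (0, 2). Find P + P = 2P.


Doubling: s = (3 x1^2 + a) / (2 y1)
s = (3*0^2 + 0) / (2*2) mod 5 = 0
x3 = s^2 - 2 x1 mod 5 = 0^2 - 2*0 = 0
y3 = s (x1 - x3) - y1 mod 5 = 0 * (0 - 0) - 2 = 3

2P = (0, 3)


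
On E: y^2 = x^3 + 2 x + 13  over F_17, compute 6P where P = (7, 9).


k = 6 = 110_2 (binary, LSB first: 011)
Double-and-add from P = (7, 9):
  bit 0 = 0: acc unchanged = O
  bit 1 = 1: acc = O + (2, 5) = (2, 5)
  bit 2 = 1: acc = (2, 5) + (0, 8) = (13, 3)

6P = (13, 3)


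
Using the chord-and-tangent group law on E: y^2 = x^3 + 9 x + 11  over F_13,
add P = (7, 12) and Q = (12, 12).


P != Q, so use the chord formula.
s = (y2 - y1) / (x2 - x1) = (0) / (5) mod 13 = 0
x3 = s^2 - x1 - x2 mod 13 = 0^2 - 7 - 12 = 7
y3 = s (x1 - x3) - y1 mod 13 = 0 * (7 - 7) - 12 = 1

P + Q = (7, 1)


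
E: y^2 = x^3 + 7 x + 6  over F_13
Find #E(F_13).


For each x in F_13, count y with y^2 = x^3 + 7 x + 6 mod 13:
  x = 1: RHS = 1, y in [1, 12]  -> 2 point(s)
  x = 5: RHS = 10, y in [6, 7]  -> 2 point(s)
  x = 6: RHS = 4, y in [2, 11]  -> 2 point(s)
  x = 10: RHS = 10, y in [6, 7]  -> 2 point(s)
  x = 11: RHS = 10, y in [6, 7]  -> 2 point(s)
Affine points: 10. Add the point at infinity: total = 11.

#E(F_13) = 11


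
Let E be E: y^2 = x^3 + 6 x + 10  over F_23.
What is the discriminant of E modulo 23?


4 a^3 + 27 b^2 = 4*6^3 + 27*10^2 = 864 + 2700 = 3564
Delta = -16 * (3564) = -57024
Delta mod 23 = 16

Delta = 16 (mod 23)


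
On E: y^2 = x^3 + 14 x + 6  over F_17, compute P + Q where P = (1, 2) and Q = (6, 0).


P != Q, so use the chord formula.
s = (y2 - y1) / (x2 - x1) = (15) / (5) mod 17 = 3
x3 = s^2 - x1 - x2 mod 17 = 3^2 - 1 - 6 = 2
y3 = s (x1 - x3) - y1 mod 17 = 3 * (1 - 2) - 2 = 12

P + Q = (2, 12)


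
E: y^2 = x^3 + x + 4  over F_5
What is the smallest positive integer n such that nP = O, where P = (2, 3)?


Compute successive multiples of P until we hit O:
  1P = (2, 3)
  2P = (0, 3)
  3P = (3, 2)
  4P = (1, 1)
  5P = (1, 4)
  6P = (3, 3)
  7P = (0, 2)
  8P = (2, 2)
  ... (continuing to 9P)
  9P = O

ord(P) = 9


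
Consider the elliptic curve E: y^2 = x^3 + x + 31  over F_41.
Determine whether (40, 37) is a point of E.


Check whether y^2 = x^3 + 1 x + 31 (mod 41) for (x, y) = (40, 37).
LHS: y^2 = 37^2 mod 41 = 16
RHS: x^3 + 1 x + 31 = 40^3 + 1*40 + 31 mod 41 = 29
LHS != RHS

No, not on the curve


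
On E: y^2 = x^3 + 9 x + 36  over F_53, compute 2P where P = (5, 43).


Doubling: s = (3 x1^2 + a) / (2 y1)
s = (3*5^2 + 9) / (2*43) mod 53 = 17
x3 = s^2 - 2 x1 mod 53 = 17^2 - 2*5 = 14
y3 = s (x1 - x3) - y1 mod 53 = 17 * (5 - 14) - 43 = 16

2P = (14, 16)


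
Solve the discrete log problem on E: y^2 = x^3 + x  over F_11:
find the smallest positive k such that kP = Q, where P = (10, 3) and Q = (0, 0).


Enumerate multiples of P until we hit Q = (0, 0):
  1P = (10, 3)
  2P = (0, 0)
Match found at i = 2.

k = 2


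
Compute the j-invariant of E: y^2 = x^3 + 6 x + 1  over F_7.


Delta = -16(4 a^3 + 27 b^2) mod 7 = 3
-1728 * (4 a)^3 = -1728 * (4*6)^3 mod 7 = 6
j = 6 * 3^(-1) mod 7 = 2

j = 2 (mod 7)


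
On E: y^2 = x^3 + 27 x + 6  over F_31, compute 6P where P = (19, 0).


k = 6 = 110_2 (binary, LSB first: 011)
Double-and-add from P = (19, 0):
  bit 0 = 0: acc unchanged = O
  bit 1 = 1: acc = O + O = O
  bit 2 = 1: acc = O + O = O

6P = O


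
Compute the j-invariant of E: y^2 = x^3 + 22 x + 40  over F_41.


Delta = -16(4 a^3 + 27 b^2) mod 41 = 8
-1728 * (4 a)^3 = -1728 * (4*22)^3 mod 41 = 16
j = 16 * 8^(-1) mod 41 = 2

j = 2 (mod 41)


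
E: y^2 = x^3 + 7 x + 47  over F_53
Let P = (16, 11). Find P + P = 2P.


Doubling: s = (3 x1^2 + a) / (2 y1)
s = (3*16^2 + 7) / (2*11) mod 53 = 28
x3 = s^2 - 2 x1 mod 53 = 28^2 - 2*16 = 10
y3 = s (x1 - x3) - y1 mod 53 = 28 * (16 - 10) - 11 = 51

2P = (10, 51)


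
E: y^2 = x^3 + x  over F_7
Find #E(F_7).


For each x in F_7, count y with y^2 = x^3 + 1 x + 0 mod 7:
  x = 0: RHS = 0, y in [0]  -> 1 point(s)
  x = 1: RHS = 2, y in [3, 4]  -> 2 point(s)
  x = 3: RHS = 2, y in [3, 4]  -> 2 point(s)
  x = 5: RHS = 4, y in [2, 5]  -> 2 point(s)
Affine points: 7. Add the point at infinity: total = 8.

#E(F_7) = 8


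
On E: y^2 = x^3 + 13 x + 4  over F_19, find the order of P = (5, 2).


Compute successive multiples of P until we hit O:
  1P = (5, 2)
  2P = (18, 16)
  3P = (12, 8)
  4P = (7, 18)
  5P = (14, 2)
  6P = (0, 17)
  7P = (4, 14)
  8P = (2, 0)
  ... (continuing to 16P)
  16P = O

ord(P) = 16


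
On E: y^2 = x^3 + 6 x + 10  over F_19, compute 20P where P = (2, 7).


k = 20 = 10100_2 (binary, LSB first: 00101)
Double-and-add from P = (2, 7):
  bit 0 = 0: acc unchanged = O
  bit 1 = 0: acc unchanged = O
  bit 2 = 1: acc = O + (15, 6) = (15, 6)
  bit 3 = 0: acc unchanged = (15, 6)
  bit 4 = 1: acc = (15, 6) + (17, 16) = (12, 9)

20P = (12, 9)


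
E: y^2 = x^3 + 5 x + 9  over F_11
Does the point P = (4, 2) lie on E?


Check whether y^2 = x^3 + 5 x + 9 (mod 11) for (x, y) = (4, 2).
LHS: y^2 = 2^2 mod 11 = 4
RHS: x^3 + 5 x + 9 = 4^3 + 5*4 + 9 mod 11 = 5
LHS != RHS

No, not on the curve


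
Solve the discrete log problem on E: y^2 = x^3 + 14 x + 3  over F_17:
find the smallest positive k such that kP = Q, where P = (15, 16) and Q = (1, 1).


Enumerate multiples of P until we hit Q = (1, 1):
  1P = (15, 16)
  2P = (3, 15)
  3P = (14, 11)
  4P = (13, 11)
  5P = (8, 10)
  6P = (10, 15)
  7P = (7, 6)
  8P = (4, 2)
  9P = (11, 3)
  10P = (9, 12)
  11P = (1, 16)
  12P = (1, 1)
Match found at i = 12.

k = 12


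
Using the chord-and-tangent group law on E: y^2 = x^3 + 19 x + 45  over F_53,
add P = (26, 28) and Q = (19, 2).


P != Q, so use the chord formula.
s = (y2 - y1) / (x2 - x1) = (27) / (46) mod 53 = 34
x3 = s^2 - x1 - x2 mod 53 = 34^2 - 26 - 19 = 51
y3 = s (x1 - x3) - y1 mod 53 = 34 * (26 - 51) - 28 = 23

P + Q = (51, 23)


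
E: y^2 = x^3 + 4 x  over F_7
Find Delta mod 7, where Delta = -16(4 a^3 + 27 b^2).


4 a^3 + 27 b^2 = 4*4^3 + 27*0^2 = 256 + 0 = 256
Delta = -16 * (256) = -4096
Delta mod 7 = 6

Delta = 6 (mod 7)


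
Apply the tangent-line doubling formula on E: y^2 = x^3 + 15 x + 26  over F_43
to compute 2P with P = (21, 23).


Doubling: s = (3 x1^2 + a) / (2 y1)
s = (3*21^2 + 15) / (2*23) mod 43 = 16
x3 = s^2 - 2 x1 mod 43 = 16^2 - 2*21 = 42
y3 = s (x1 - x3) - y1 mod 43 = 16 * (21 - 42) - 23 = 28

2P = (42, 28)


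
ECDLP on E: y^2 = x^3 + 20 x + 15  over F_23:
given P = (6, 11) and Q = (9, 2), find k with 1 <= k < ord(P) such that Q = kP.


Enumerate multiples of P until we hit Q = (9, 2):
  1P = (6, 11)
  2P = (19, 20)
  3P = (11, 5)
  4P = (1, 6)
  5P = (17, 1)
  6P = (9, 21)
  7P = (14, 16)
  8P = (21, 17)
  9P = (21, 6)
  10P = (14, 7)
  11P = (9, 2)
Match found at i = 11.

k = 11


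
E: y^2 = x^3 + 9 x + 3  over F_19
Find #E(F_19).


For each x in F_19, count y with y^2 = x^3 + 9 x + 3 mod 19:
  x = 3: RHS = 0, y in [0]  -> 1 point(s)
  x = 6: RHS = 7, y in [8, 11]  -> 2 point(s)
  x = 8: RHS = 17, y in [6, 13]  -> 2 point(s)
  x = 14: RHS = 4, y in [2, 17]  -> 2 point(s)
  x = 15: RHS = 17, y in [6, 13]  -> 2 point(s)
  x = 16: RHS = 6, y in [5, 14]  -> 2 point(s)
Affine points: 11. Add the point at infinity: total = 12.

#E(F_19) = 12


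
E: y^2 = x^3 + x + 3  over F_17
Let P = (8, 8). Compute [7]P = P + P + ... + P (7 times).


k = 7 = 111_2 (binary, LSB first: 111)
Double-and-add from P = (8, 8):
  bit 0 = 1: acc = O + (8, 8) = (8, 8)
  bit 1 = 1: acc = (8, 8) + (3, 13) = (7, 8)
  bit 2 = 1: acc = (7, 8) + (2, 9) = (6, 2)

7P = (6, 2)


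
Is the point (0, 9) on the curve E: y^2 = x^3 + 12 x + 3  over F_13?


Check whether y^2 = x^3 + 12 x + 3 (mod 13) for (x, y) = (0, 9).
LHS: y^2 = 9^2 mod 13 = 3
RHS: x^3 + 12 x + 3 = 0^3 + 12*0 + 3 mod 13 = 3
LHS = RHS

Yes, on the curve


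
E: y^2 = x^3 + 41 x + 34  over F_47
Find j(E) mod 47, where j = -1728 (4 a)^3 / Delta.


Delta = -16(4 a^3 + 27 b^2) mod 47 = 36
-1728 * (4 a)^3 = -1728 * (4*41)^3 mod 47 = 28
j = 28 * 36^(-1) mod 47 = 6

j = 6 (mod 47)


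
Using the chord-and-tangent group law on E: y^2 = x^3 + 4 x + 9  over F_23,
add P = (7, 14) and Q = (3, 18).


P != Q, so use the chord formula.
s = (y2 - y1) / (x2 - x1) = (4) / (19) mod 23 = 22
x3 = s^2 - x1 - x2 mod 23 = 22^2 - 7 - 3 = 14
y3 = s (x1 - x3) - y1 mod 23 = 22 * (7 - 14) - 14 = 16

P + Q = (14, 16)


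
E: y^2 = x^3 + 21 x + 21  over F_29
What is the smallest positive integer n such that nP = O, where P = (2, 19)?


Compute successive multiples of P until we hit O:
  1P = (2, 19)
  2P = (3, 16)
  3P = (4, 16)
  4P = (18, 5)
  5P = (22, 13)
  6P = (28, 12)
  7P = (27, 0)
  8P = (28, 17)
  ... (continuing to 14P)
  14P = O

ord(P) = 14


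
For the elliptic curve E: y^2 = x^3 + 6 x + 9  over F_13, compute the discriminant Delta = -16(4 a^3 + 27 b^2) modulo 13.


4 a^3 + 27 b^2 = 4*6^3 + 27*9^2 = 864 + 2187 = 3051
Delta = -16 * (3051) = -48816
Delta mod 13 = 12

Delta = 12 (mod 13)


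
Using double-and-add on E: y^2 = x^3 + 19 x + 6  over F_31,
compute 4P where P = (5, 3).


k = 4 = 100_2 (binary, LSB first: 001)
Double-and-add from P = (5, 3):
  bit 0 = 0: acc unchanged = O
  bit 1 = 0: acc unchanged = O
  bit 2 = 1: acc = O + (21, 5) = (21, 5)

4P = (21, 5)


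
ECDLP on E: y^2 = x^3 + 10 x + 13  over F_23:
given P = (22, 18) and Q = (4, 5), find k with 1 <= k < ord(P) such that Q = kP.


Enumerate multiples of P until we hit Q = (4, 5):
  1P = (22, 18)
  2P = (3, 1)
  3P = (6, 6)
  4P = (20, 18)
  5P = (4, 5)
Match found at i = 5.

k = 5


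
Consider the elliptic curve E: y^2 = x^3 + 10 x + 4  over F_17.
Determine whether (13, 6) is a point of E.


Check whether y^2 = x^3 + 10 x + 4 (mod 17) for (x, y) = (13, 6).
LHS: y^2 = 6^2 mod 17 = 2
RHS: x^3 + 10 x + 4 = 13^3 + 10*13 + 4 mod 17 = 2
LHS = RHS

Yes, on the curve


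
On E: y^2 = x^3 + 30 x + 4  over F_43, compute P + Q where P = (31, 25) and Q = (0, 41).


P != Q, so use the chord formula.
s = (y2 - y1) / (x2 - x1) = (16) / (12) mod 43 = 30
x3 = s^2 - x1 - x2 mod 43 = 30^2 - 31 - 0 = 9
y3 = s (x1 - x3) - y1 mod 43 = 30 * (31 - 9) - 25 = 33

P + Q = (9, 33)


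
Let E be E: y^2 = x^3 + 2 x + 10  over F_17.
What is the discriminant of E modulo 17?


4 a^3 + 27 b^2 = 4*2^3 + 27*10^2 = 32 + 2700 = 2732
Delta = -16 * (2732) = -43712
Delta mod 17 = 12

Delta = 12 (mod 17)


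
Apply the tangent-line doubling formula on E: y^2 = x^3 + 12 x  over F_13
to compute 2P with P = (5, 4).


Doubling: s = (3 x1^2 + a) / (2 y1)
s = (3*5^2 + 12) / (2*4) mod 13 = 6
x3 = s^2 - 2 x1 mod 13 = 6^2 - 2*5 = 0
y3 = s (x1 - x3) - y1 mod 13 = 6 * (5 - 0) - 4 = 0

2P = (0, 0)


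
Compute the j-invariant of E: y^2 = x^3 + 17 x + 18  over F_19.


Delta = -16(4 a^3 + 27 b^2) mod 19 = 4
-1728 * (4 a)^3 = -1728 * (4*17)^3 mod 19 = 1
j = 1 * 4^(-1) mod 19 = 5

j = 5 (mod 19)


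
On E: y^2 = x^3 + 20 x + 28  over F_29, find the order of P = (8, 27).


Compute successive multiples of P until we hit O:
  1P = (8, 27)
  2P = (9, 26)
  3P = (13, 7)
  4P = (24, 8)
  5P = (6, 25)
  6P = (16, 23)
  7P = (27, 26)
  8P = (3, 17)
  ... (continuing to 38P)
  38P = O

ord(P) = 38


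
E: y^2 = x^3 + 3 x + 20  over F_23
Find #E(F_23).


For each x in F_23, count y with y^2 = x^3 + 3 x + 20 mod 23:
  x = 1: RHS = 1, y in [1, 22]  -> 2 point(s)
  x = 4: RHS = 4, y in [2, 21]  -> 2 point(s)
  x = 6: RHS = 1, y in [1, 22]  -> 2 point(s)
  x = 7: RHS = 16, y in [4, 19]  -> 2 point(s)
  x = 8: RHS = 4, y in [2, 21]  -> 2 point(s)
  x = 11: RHS = 4, y in [2, 21]  -> 2 point(s)
  x = 12: RHS = 13, y in [6, 17]  -> 2 point(s)
  x = 13: RHS = 2, y in [5, 18]  -> 2 point(s)
  x = 14: RHS = 0, y in [0]  -> 1 point(s)
  x = 15: RHS = 13, y in [6, 17]  -> 2 point(s)
  x = 16: RHS = 1, y in [1, 22]  -> 2 point(s)
  x = 17: RHS = 16, y in [4, 19]  -> 2 point(s)
  x = 18: RHS = 18, y in [8, 15]  -> 2 point(s)
  x = 19: RHS = 13, y in [6, 17]  -> 2 point(s)
  x = 21: RHS = 6, y in [11, 12]  -> 2 point(s)
  x = 22: RHS = 16, y in [4, 19]  -> 2 point(s)
Affine points: 31. Add the point at infinity: total = 32.

#E(F_23) = 32


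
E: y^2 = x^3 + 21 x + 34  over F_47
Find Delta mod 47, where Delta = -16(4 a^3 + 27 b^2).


4 a^3 + 27 b^2 = 4*21^3 + 27*34^2 = 37044 + 31212 = 68256
Delta = -16 * (68256) = -1092096
Delta mod 47 = 43

Delta = 43 (mod 47)


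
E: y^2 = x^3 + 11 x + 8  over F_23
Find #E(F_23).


For each x in F_23, count y with y^2 = x^3 + 11 x + 8 mod 23:
  x = 0: RHS = 8, y in [10, 13]  -> 2 point(s)
  x = 4: RHS = 1, y in [1, 22]  -> 2 point(s)
  x = 5: RHS = 4, y in [2, 21]  -> 2 point(s)
  x = 9: RHS = 8, y in [10, 13]  -> 2 point(s)
  x = 13: RHS = 2, y in [5, 18]  -> 2 point(s)
  x = 14: RHS = 8, y in [10, 13]  -> 2 point(s)
  x = 15: RHS = 6, y in [11, 12]  -> 2 point(s)
  x = 16: RHS = 2, y in [5, 18]  -> 2 point(s)
  x = 17: RHS = 2, y in [5, 18]  -> 2 point(s)
  x = 18: RHS = 12, y in [9, 14]  -> 2 point(s)
  x = 21: RHS = 1, y in [1, 22]  -> 2 point(s)
Affine points: 22. Add the point at infinity: total = 23.

#E(F_23) = 23


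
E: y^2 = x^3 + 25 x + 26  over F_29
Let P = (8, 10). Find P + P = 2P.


Doubling: s = (3 x1^2 + a) / (2 y1)
s = (3*8^2 + 25) / (2*10) mod 29 = 21
x3 = s^2 - 2 x1 mod 29 = 21^2 - 2*8 = 19
y3 = s (x1 - x3) - y1 mod 29 = 21 * (8 - 19) - 10 = 20

2P = (19, 20)


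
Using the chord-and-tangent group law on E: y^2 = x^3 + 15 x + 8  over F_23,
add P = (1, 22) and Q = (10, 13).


P != Q, so use the chord formula.
s = (y2 - y1) / (x2 - x1) = (14) / (9) mod 23 = 22
x3 = s^2 - x1 - x2 mod 23 = 22^2 - 1 - 10 = 13
y3 = s (x1 - x3) - y1 mod 23 = 22 * (1 - 13) - 22 = 13

P + Q = (13, 13)


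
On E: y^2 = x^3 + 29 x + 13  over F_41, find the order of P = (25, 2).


Compute successive multiples of P until we hit O:
  1P = (25, 2)
  2P = (1, 24)
  3P = (11, 33)
  4P = (3, 2)
  5P = (13, 39)
  6P = (35, 22)
  7P = (26, 37)
  8P = (26, 4)
  ... (continuing to 15P)
  15P = O

ord(P) = 15


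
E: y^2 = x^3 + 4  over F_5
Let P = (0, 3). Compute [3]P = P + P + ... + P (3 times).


k = 3 = 11_2 (binary, LSB first: 11)
Double-and-add from P = (0, 3):
  bit 0 = 1: acc = O + (0, 3) = (0, 3)
  bit 1 = 1: acc = (0, 3) + (0, 2) = O

3P = O


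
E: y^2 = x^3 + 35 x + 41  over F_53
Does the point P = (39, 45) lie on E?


Check whether y^2 = x^3 + 35 x + 41 (mod 53) for (x, y) = (39, 45).
LHS: y^2 = 45^2 mod 53 = 11
RHS: x^3 + 35 x + 41 = 39^3 + 35*39 + 41 mod 53 = 40
LHS != RHS

No, not on the curve


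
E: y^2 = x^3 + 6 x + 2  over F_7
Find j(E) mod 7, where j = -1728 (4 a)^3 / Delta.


Delta = -16(4 a^3 + 27 b^2) mod 7 = 2
-1728 * (4 a)^3 = -1728 * (4*6)^3 mod 7 = 6
j = 6 * 2^(-1) mod 7 = 3

j = 3 (mod 7)


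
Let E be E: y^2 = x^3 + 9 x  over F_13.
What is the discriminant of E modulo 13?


4 a^3 + 27 b^2 = 4*9^3 + 27*0^2 = 2916 + 0 = 2916
Delta = -16 * (2916) = -46656
Delta mod 13 = 1

Delta = 1 (mod 13)


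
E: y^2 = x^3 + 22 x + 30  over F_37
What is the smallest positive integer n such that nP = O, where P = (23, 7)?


Compute successive multiples of P until we hit O:
  1P = (23, 7)
  2P = (7, 3)
  3P = (14, 23)
  4P = (26, 23)
  5P = (0, 17)
  6P = (13, 16)
  7P = (34, 14)
  8P = (33, 27)
  ... (continuing to 41P)
  41P = O

ord(P) = 41


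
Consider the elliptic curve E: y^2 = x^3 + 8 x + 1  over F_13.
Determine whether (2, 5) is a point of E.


Check whether y^2 = x^3 + 8 x + 1 (mod 13) for (x, y) = (2, 5).
LHS: y^2 = 5^2 mod 13 = 12
RHS: x^3 + 8 x + 1 = 2^3 + 8*2 + 1 mod 13 = 12
LHS = RHS

Yes, on the curve


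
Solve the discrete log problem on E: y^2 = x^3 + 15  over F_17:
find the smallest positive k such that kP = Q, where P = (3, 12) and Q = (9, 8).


Enumerate multiples of P until we hit Q = (9, 8):
  1P = (3, 12)
  2P = (12, 14)
  3P = (1, 13)
  4P = (9, 8)
Match found at i = 4.

k = 4


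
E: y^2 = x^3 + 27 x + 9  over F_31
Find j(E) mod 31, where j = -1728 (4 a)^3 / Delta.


Delta = -16(4 a^3 + 27 b^2) mod 31 = 11
-1728 * (4 a)^3 = -1728 * (4*27)^3 mod 31 = 30
j = 30 * 11^(-1) mod 31 = 14

j = 14 (mod 31)


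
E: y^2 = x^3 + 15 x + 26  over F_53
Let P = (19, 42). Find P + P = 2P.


Doubling: s = (3 x1^2 + a) / (2 y1)
s = (3*19^2 + 15) / (2*42) mod 53 = 32
x3 = s^2 - 2 x1 mod 53 = 32^2 - 2*19 = 32
y3 = s (x1 - x3) - y1 mod 53 = 32 * (19 - 32) - 42 = 19

2P = (32, 19)


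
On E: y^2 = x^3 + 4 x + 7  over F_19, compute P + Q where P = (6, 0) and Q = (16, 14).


P != Q, so use the chord formula.
s = (y2 - y1) / (x2 - x1) = (14) / (10) mod 19 = 9
x3 = s^2 - x1 - x2 mod 19 = 9^2 - 6 - 16 = 2
y3 = s (x1 - x3) - y1 mod 19 = 9 * (6 - 2) - 0 = 17

P + Q = (2, 17)


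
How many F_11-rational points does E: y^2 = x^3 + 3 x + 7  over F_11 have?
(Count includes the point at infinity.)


For each x in F_11, count y with y^2 = x^3 + 3 x + 7 mod 11:
  x = 1: RHS = 0, y in [0]  -> 1 point(s)
  x = 5: RHS = 4, y in [2, 9]  -> 2 point(s)
  x = 8: RHS = 4, y in [2, 9]  -> 2 point(s)
  x = 9: RHS = 4, y in [2, 9]  -> 2 point(s)
  x = 10: RHS = 3, y in [5, 6]  -> 2 point(s)
Affine points: 9. Add the point at infinity: total = 10.

#E(F_11) = 10


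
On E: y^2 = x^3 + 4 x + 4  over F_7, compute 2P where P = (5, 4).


k = 2 = 10_2 (binary, LSB first: 01)
Double-and-add from P = (5, 4):
  bit 0 = 0: acc unchanged = O
  bit 1 = 1: acc = O + (1, 4) = (1, 4)

2P = (1, 4)


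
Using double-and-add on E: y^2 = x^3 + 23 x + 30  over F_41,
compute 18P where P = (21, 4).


k = 18 = 10010_2 (binary, LSB first: 01001)
Double-and-add from P = (21, 4):
  bit 0 = 0: acc unchanged = O
  bit 1 = 1: acc = O + (35, 39) = (35, 39)
  bit 2 = 0: acc unchanged = (35, 39)
  bit 3 = 0: acc unchanged = (35, 39)
  bit 4 = 1: acc = (35, 39) + (16, 36) = (35, 2)

18P = (35, 2)
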